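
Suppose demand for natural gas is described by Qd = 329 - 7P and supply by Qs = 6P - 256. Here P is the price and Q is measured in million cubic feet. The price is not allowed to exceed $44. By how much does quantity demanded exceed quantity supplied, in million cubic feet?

13

Equilibrium: 329 - 7P = 6P - 256, so 585 = 13P and P* = 45, Q* = 14.
The ceiling of 44 is below the equilibrium price 45, so it binds.
At P = 44: Qd = 329 - 7·44 = 21 and Qs = 6·44 - 256 = 8.
Shortage = Qd - Qs = 21 - 8 = 13.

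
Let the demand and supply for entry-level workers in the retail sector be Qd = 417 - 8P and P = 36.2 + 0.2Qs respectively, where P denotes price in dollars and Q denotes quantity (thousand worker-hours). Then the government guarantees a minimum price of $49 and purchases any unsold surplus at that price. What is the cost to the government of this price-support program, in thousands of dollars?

Rearranging supply gives Qs = 5P - 181. Equilibrium: 417 - 8P = 5P - 181, so 598 = 13P and P* = 46, Q* = 49.
The floor of 49 is above the equilibrium price 46, so it binds.
At P = 49: Qd = 417 - 8·49 = 25 and Qs = 5·49 - 181 = 64.
Surplus = Qs - Qd = 39.
Government expenditure = surplus × support price = 39 × 49 = 1911.

1911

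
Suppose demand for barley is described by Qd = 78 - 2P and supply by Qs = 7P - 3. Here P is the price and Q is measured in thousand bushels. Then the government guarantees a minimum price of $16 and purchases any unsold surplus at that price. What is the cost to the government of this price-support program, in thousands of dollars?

Equilibrium: 78 - 2P = 7P - 3, so 81 = 9P and P* = 9, Q* = 60.
Because the floor (16) lies above the market-clearing price, it is binding.
At P = 16: Qd = 78 - 2·16 = 46 and Qs = 7·16 - 3 = 109.
Surplus = Qs - Qd = 63.
Government expenditure = surplus × support price = 63 × 16 = 1008.

1008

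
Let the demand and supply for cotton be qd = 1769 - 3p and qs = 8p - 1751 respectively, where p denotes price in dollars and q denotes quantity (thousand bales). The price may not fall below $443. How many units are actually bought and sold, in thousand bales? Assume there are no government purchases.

440

Without the control the market clears where 1769 - 3p = 8p - 1751, i.e. p* = 320 and q* = 809.
Since 443 > 320, the floor is binding.
At p = 443: qd = 1769 - 3·443 = 440 and qs = 8·443 - 1751 = 1793.
The quantity actually transacted is the short side, demand: 440.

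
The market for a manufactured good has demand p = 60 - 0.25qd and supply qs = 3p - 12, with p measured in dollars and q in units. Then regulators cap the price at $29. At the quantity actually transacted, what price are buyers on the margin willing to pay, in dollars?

41.25

Rearranging demand gives qd = 240 - 4p. Equilibrium: 240 - 4p = 3p - 12, so 252 = 7p and p* = 36, q* = 96.
Since 29 < 36, the ceiling is binding.
At p = 29: qd = 240 - 4·29 = 124 and qs = 3·29 - 12 = 75.
Only 75 units reach the market. On the demand curve, the marginal buyer's willingness to pay at q = 75 is (240 - 75)/4 = 41.25.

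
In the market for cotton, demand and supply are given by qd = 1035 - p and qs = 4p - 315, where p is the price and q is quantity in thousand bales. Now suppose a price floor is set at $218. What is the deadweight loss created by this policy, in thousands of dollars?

Setting quantity demanded equal to quantity supplied, 1035 - p = 4p - 315, gives p* = 270 and q* = 765.
The floor of 218 is below the equilibrium price 270, so it is not binding; the market clears at p* = 270, q* = 765.
Since the control does not bind, no trades are prevented and deadweight loss is zero.

0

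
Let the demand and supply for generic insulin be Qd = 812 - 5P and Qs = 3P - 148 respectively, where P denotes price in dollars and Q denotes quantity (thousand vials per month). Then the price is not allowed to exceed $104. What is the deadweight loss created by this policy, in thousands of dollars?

614.4

Setting quantity demanded equal to quantity supplied, 812 - 5P = 3P - 148, gives P* = 120 and Q* = 212.
The ceiling of 104 is below the equilibrium price 120, so it binds.
At P = 104: Qd = 812 - 5·104 = 292 and Qs = 3·104 - 148 = 164.
Quantity traded falls to 164. At Q = 164 the demand price is (812 - 164)/5 = 129.6 and the supply price is (148 + 164)/3 = 104.
Deadweight loss = ½ · (129.6 - 104) · (212 - 164) = ½ · 25.6 · 48 = 614.4.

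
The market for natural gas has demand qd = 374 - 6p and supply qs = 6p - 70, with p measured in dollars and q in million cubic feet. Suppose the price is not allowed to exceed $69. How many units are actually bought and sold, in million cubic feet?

152

Without the control the market clears where 374 - 6p = 6p - 70, i.e. p* = 37 and q* = 152.
Since 69 is above p* = 37, the ceiling does not bind and the free-market outcome prevails.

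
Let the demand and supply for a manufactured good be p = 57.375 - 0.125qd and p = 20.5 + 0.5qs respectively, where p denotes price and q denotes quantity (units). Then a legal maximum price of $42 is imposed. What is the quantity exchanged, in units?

Rearranging demand gives qd = 459 - 8p; rearranging supply gives qs = 2p - 41. In a free market, 459 - 8p = 2p - 41 gives the equilibrium p* = 50, q* = 59.
The ceiling of 42 is below the equilibrium price 50, so it binds.
At p = 42: qd = 459 - 8·42 = 123 and qs = 2·42 - 41 = 43.
The quantity actually transacted is the short side, supply: 43.

43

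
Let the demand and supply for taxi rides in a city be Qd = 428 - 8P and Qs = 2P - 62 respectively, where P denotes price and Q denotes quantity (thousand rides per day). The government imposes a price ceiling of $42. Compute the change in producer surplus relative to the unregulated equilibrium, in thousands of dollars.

-203

In a free market, 428 - 8P = 2P - 62 gives the equilibrium P* = 49, Q* = 36.
Because the ceiling (42) lies below the market-clearing price, it is binding.
At P = 42: Qd = 428 - 8·42 = 92 and Qs = 2·42 - 62 = 22.
Producer surplus without the control is ½ · (49 - 31) · 36 = 324.
With the ceiling, producers sell 22 units at 42, so PS = ½ · (42 - 31) · 22 = 121.
Change in producer surplus = 121 - 324 = -203.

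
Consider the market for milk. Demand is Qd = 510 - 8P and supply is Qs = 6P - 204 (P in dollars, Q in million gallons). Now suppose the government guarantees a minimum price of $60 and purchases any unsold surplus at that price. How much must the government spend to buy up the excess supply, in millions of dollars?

7560

Equilibrium: 510 - 8P = 6P - 204, so 714 = 14P and P* = 51, Q* = 102.
Since 60 > 51, the floor is binding.
At P = 60: Qd = 510 - 8·60 = 30 and Qs = 6·60 - 204 = 156.
Surplus = Qs - Qd = 126.
Government expenditure = surplus × support price = 126 × 60 = 7560.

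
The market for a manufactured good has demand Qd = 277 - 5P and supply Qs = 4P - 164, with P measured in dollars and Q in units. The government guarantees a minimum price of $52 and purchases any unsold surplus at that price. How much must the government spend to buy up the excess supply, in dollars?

In a free market, 277 - 5P = 4P - 164 gives the equilibrium P* = 49, Q* = 32.
Because the floor (52) lies above the market-clearing price, it is binding.
At P = 52: Qd = 277 - 5·52 = 17 and Qs = 4·52 - 164 = 44.
Surplus = Qs - Qd = 27.
Government expenditure = surplus × support price = 27 × 52 = 1404.

1404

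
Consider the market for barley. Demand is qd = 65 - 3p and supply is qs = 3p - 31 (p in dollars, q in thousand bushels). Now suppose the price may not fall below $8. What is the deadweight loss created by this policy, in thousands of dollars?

Without the control the market clears where 65 - 3p = 3p - 31, i.e. p* = 16 and q* = 17.
The floor of 8 is below the equilibrium price 16, so it is not binding; the market clears at p* = 16, q* = 17.
Since the control does not bind, no trades are prevented and deadweight loss is zero.

0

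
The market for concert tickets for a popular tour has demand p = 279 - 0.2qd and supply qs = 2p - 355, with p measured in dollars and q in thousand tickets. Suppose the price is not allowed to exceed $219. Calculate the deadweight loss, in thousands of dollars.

Rearranging demand gives qd = 1395 - 5p. Setting quantity demanded equal to quantity supplied, 1395 - 5p = 2p - 355, gives p* = 250 and q* = 145.
Because the ceiling (219) lies below the market-clearing price, it is binding.
At p = 219: qd = 1395 - 5·219 = 300 and qs = 2·219 - 355 = 83.
Quantity traded falls to 83. At q = 83 the demand price is (1395 - 83)/5 = 262.4 and the supply price is (355 + 83)/2 = 219.
Deadweight loss = ½ · (262.4 - 219) · (145 - 83) = ½ · 43.4 · 62 = 1345.4.

1345.4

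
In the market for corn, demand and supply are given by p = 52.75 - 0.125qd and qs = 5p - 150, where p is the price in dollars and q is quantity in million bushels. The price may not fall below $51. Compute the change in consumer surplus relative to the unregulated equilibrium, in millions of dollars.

-294

Rearranging demand gives qd = 422 - 8p. Setting quantity demanded equal to quantity supplied, 422 - 8p = 5p - 150, gives p* = 44 and q* = 70.
The floor of 51 is above the equilibrium price 44, so it binds.
At p = 51: qd = 422 - 8·51 = 14 and qs = 5·51 - 150 = 105.
Consumer surplus without the control is ½ · (52.75 - 44) · 70 = 306.25.
With the floor, consumers buy 14 units at 51, so CS = ½ · (52.75 - 51) · 14 = 12.25.
Change in consumer surplus = 12.25 - 306.25 = -294.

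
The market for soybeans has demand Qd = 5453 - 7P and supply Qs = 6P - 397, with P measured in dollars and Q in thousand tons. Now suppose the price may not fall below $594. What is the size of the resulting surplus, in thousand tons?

1872

Without the control the market clears where 5453 - 7P = 6P - 397, i.e. P* = 450 and Q* = 2303.
Because the floor (594) lies above the market-clearing price, it is binding.
At P = 594: Qd = 5453 - 7·594 = 1295 and Qs = 6·594 - 397 = 3167.
Surplus = Qs - Qd = 3167 - 1295 = 1872.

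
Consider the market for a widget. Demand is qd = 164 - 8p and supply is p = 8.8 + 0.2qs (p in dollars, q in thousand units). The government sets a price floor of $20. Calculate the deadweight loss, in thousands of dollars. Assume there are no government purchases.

166.4

Rearranging supply gives qs = 5p - 44. In a free market, 164 - 8p = 5p - 44 gives the equilibrium p* = 16, q* = 36.
Because the floor (20) lies above the market-clearing price, it is binding.
At p = 20: qd = 164 - 8·20 = 4 and qs = 5·20 - 44 = 56.
Quantity traded falls to 4. At q = 4 the demand price is (164 - 4)/8 = 20 and the supply price is (44 + 4)/5 = 9.6.
Deadweight loss = ½ · (20 - 9.6) · (36 - 4) = ½ · 10.4 · 32 = 166.4.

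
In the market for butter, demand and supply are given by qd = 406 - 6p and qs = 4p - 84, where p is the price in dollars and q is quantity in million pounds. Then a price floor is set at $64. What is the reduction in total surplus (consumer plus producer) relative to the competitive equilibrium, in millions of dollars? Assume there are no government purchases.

1687.5

Without the control the market clears where 406 - 6p = 4p - 84, i.e. p* = 49 and q* = 112.
The floor of 64 is above the equilibrium price 49, so it binds.
At p = 64: qd = 406 - 6·64 = 22 and qs = 4·64 - 84 = 172.
Quantity traded falls to 22. At q = 22 the demand price is (406 - 22)/6 = 64 and the supply price is (84 + 22)/4 = 26.5.
Deadweight loss = ½ · (64 - 26.5) · (112 - 22) = ½ · 37.5 · 90 = 1687.5.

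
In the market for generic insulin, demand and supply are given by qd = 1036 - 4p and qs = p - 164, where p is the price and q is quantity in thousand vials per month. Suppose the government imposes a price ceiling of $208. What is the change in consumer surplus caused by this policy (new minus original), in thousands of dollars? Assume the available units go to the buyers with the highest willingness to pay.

1280

Without the control the market clears where 1036 - 4p = p - 164, i.e. p* = 240 and q* = 76.
Because the ceiling (208) lies below the market-clearing price, it is binding.
At p = 208: qd = 1036 - 4·208 = 204 and qs = 208 - 164 = 44.
Consumer surplus without the control is ½ · (259 - 240) · 76 = 722.
With the ceiling, 44 units are sold at 208 (assume they go to the highest-value buyers). The demand price at q = 44 is 248, so CS = ½ · [(259 - 208) + (248 - 208)] · 44 = 2002.
Change in consumer surplus = 2002 - 722 = 1280.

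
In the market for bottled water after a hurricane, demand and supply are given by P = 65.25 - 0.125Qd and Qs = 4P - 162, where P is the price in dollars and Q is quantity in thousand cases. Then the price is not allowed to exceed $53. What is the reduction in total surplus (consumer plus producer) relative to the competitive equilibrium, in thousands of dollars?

48

Rearranging demand gives Qd = 522 - 8P. Setting quantity demanded equal to quantity supplied, 522 - 8P = 4P - 162, gives P* = 57 and Q* = 66.
The ceiling of 53 is below the equilibrium price 57, so it binds.
At P = 53: Qd = 522 - 8·53 = 98 and Qs = 4·53 - 162 = 50.
Quantity traded falls to 50. At Q = 50 the demand price is (522 - 50)/8 = 59 and the supply price is (162 + 50)/4 = 53.
Deadweight loss = ½ · (59 - 53) · (66 - 50) = ½ · 6 · 16 = 48.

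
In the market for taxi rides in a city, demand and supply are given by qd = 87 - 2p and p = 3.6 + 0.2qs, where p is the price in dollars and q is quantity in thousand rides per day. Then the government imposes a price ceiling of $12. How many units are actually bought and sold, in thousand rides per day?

Rearranging supply gives qs = 5p - 18. Equilibrium: 87 - 2p = 5p - 18, so 105 = 7p and p* = 15, q* = 57.
Since 12 < 15, the ceiling is binding.
At p = 12: qd = 87 - 2·12 = 63 and qs = 5·12 - 18 = 42.
The quantity actually transacted is the short side, supply: 42.

42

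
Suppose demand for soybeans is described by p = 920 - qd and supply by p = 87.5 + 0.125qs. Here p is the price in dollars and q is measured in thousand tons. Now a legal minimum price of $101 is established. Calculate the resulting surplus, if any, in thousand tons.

Rearranging demand gives qd = 920 - p; rearranging supply gives qs = 8p - 700. In a free market, 920 - p = 8p - 700 gives the equilibrium p* = 180, q* = 740.
The floor of 101 is below the equilibrium price 180, so it is not binding; the market clears at p* = 180, q* = 740.
Since the control does not bind, there is no surplus.

0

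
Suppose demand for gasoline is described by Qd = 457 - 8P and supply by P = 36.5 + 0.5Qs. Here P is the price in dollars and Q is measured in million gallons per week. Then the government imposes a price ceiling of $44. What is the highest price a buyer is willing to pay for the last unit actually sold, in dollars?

Rearranging supply gives Qs = 2P - 73. Equilibrium: 457 - 8P = 2P - 73, so 530 = 10P and P* = 53, Q* = 33.
The ceiling of 44 is below the equilibrium price 53, so it binds.
At P = 44: Qd = 457 - 8·44 = 105 and Qs = 2·44 - 73 = 15.
Only 15 units reach the market. On the demand curve, the marginal buyer's willingness to pay at Q = 15 is (457 - 15)/8 = 55.25.

55.25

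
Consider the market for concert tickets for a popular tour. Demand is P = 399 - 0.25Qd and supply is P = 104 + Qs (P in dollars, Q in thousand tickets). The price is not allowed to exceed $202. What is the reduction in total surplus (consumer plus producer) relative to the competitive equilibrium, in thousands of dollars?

11902.5

Rearranging demand gives Qd = 1596 - 4P; rearranging supply gives Qs = P - 104. Setting quantity demanded equal to quantity supplied, 1596 - 4P = P - 104, gives P* = 340 and Q* = 236.
Because the ceiling (202) lies below the market-clearing price, it is binding.
At P = 202: Qd = 1596 - 4·202 = 788 and Qs = 202 - 104 = 98.
Quantity traded falls to 98. At Q = 98 the demand price is (1596 - 98)/4 = 374.5 and the supply price is 104 + 98 = 202.
Deadweight loss = ½ · (374.5 - 202) · (236 - 98) = ½ · 172.5 · 138 = 11902.5.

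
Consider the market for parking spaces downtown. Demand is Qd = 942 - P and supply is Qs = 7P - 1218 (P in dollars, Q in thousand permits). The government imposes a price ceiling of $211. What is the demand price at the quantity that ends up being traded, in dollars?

Without the control the market clears where 942 - P = 7P - 1218, i.e. P* = 270 and Q* = 672.
Since 211 < 270, the ceiling is binding.
At P = 211: Qd = 942 - 211 = 731 and Qs = 7·211 - 1218 = 259.
Only 259 units reach the market. On the demand curve, the marginal buyer's willingness to pay at Q = 259 is (942 - 259) = 683.

683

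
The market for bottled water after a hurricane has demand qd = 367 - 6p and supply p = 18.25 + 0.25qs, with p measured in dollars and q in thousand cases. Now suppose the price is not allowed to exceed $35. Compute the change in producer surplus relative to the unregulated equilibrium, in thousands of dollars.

Rearranging supply gives qs = 4p - 73. In a free market, 367 - 6p = 4p - 73 gives the equilibrium p* = 44, q* = 103.
Because the ceiling (35) lies below the market-clearing price, it is binding.
At p = 35: qd = 367 - 6·35 = 157 and qs = 4·35 - 73 = 67.
Producer surplus without the control is ½ · (44 - 18.25) · 103 = 1326.125.
With the ceiling, producers sell 67 units at 35, so PS = ½ · (35 - 18.25) · 67 = 561.125.
Change in producer surplus = 561.125 - 1326.125 = -765.

-765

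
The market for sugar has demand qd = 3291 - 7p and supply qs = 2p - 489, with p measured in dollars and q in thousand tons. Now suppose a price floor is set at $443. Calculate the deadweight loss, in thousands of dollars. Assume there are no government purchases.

Equilibrium: 3291 - 7p = 2p - 489, so 3780 = 9p and p* = 420, q* = 351.
The floor of 443 is above the equilibrium price 420, so it binds.
At p = 443: qd = 3291 - 7·443 = 190 and qs = 2·443 - 489 = 397.
Quantity traded falls to 190. At q = 190 the demand price is (3291 - 190)/7 = 443 and the supply price is (489 + 190)/2 = 339.5.
Deadweight loss = ½ · (443 - 339.5) · (351 - 190) = ½ · 103.5 · 161 = 8331.75.

8331.75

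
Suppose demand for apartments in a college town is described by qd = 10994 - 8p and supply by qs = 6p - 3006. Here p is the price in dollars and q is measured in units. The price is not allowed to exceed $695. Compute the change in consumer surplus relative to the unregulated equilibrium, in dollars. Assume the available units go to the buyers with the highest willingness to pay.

145713.75

Without the control the market clears where 10994 - 8p = 6p - 3006, i.e. p* = 1000 and q* = 2994.
Because the ceiling (695) lies below the market-clearing price, it is binding.
At p = 695: qd = 10994 - 8·695 = 5434 and qs = 6·695 - 3006 = 1164.
Consumer surplus without the control is ½ · (1374.25 - 1000) · 2994 = 560252.25.
With the ceiling, 1164 units are sold at 695 (assume they go to the highest-value buyers). The demand price at q = 1164 is 1228.75, so CS = ½ · [(1374.25 - 695) + (1228.75 - 695)] · 1164 = 705966.
Change in consumer surplus = 705966 - 560252.25 = 145713.75.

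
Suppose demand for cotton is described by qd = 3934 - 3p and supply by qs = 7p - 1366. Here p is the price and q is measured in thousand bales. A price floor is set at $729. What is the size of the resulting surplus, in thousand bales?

Equilibrium: 3934 - 3p = 7p - 1366, so 5300 = 10p and p* = 530, q* = 2344.
Because the floor (729) lies above the market-clearing price, it is binding.
At p = 729: qd = 3934 - 3·729 = 1747 and qs = 7·729 - 1366 = 3737.
Surplus = qs - qd = 3737 - 1747 = 1990.

1990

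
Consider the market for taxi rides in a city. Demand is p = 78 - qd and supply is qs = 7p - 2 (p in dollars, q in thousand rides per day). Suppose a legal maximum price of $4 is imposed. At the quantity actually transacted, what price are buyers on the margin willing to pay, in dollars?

52

Rearranging demand gives qd = 78 - p. Setting quantity demanded equal to quantity supplied, 78 - p = 7p - 2, gives p* = 10 and q* = 68.
The ceiling of 4 is below the equilibrium price 10, so it binds.
At p = 4: qd = 78 - 4 = 74 and qs = 7·4 - 2 = 26.
Only 26 units reach the market. On the demand curve, the marginal buyer's willingness to pay at q = 26 is (78 - 26) = 52.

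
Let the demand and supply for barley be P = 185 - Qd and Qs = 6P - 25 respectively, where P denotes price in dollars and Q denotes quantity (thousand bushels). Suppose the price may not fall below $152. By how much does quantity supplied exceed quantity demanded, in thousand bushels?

Rearranging demand gives Qd = 185 - P. Equilibrium: 185 - P = 6P - 25, so 210 = 7P and P* = 30, Q* = 155.
Because the floor (152) lies above the market-clearing price, it is binding.
At P = 152: Qd = 185 - 152 = 33 and Qs = 6·152 - 25 = 887.
Surplus = Qs - Qd = 887 - 33 = 854.

854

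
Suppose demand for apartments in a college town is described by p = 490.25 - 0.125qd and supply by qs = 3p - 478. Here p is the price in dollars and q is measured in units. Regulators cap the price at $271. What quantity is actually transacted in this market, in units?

335

Rearranging demand gives qd = 3922 - 8p. Without the control the market clears where 3922 - 8p = 3p - 478, i.e. p* = 400 and q* = 722.
Because the ceiling (271) lies below the market-clearing price, it is binding.
At p = 271: qd = 3922 - 8·271 = 1754 and qs = 3·271 - 478 = 335.
The quantity actually transacted is the short side, supply: 335.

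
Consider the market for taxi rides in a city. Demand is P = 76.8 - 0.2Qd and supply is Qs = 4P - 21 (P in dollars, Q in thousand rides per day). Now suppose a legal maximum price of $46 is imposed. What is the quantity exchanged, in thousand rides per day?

Rearranging demand gives Qd = 384 - 5P. In a free market, 384 - 5P = 4P - 21 gives the equilibrium P* = 45, Q* = 159.
The ceiling of 46 is above the equilibrium price 45, so it is not binding; the market clears at P* = 45, Q* = 159.

159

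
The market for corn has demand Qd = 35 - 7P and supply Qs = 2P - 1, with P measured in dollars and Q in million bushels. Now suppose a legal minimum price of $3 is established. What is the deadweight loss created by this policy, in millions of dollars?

Setting quantity demanded equal to quantity supplied, 35 - 7P = 2P - 1, gives P* = 4 and Q* = 7.
Since 3 is below P* = 4, the floor does not bind and the free-market outcome prevails.
Since the control does not bind, no trades are prevented and deadweight loss is zero.

0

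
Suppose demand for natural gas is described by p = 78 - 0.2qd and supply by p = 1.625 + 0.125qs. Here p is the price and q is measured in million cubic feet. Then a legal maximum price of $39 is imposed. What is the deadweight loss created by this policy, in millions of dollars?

Rearranging demand gives qd = 390 - 5p; rearranging supply gives qs = 8p - 13. In a free market, 390 - 5p = 8p - 13 gives the equilibrium p* = 31, q* = 235.
The ceiling of 39 is above the equilibrium price 31, so it is not binding; the market clears at p* = 31, q* = 235.
Since the control does not bind, no trades are prevented and deadweight loss is zero.

0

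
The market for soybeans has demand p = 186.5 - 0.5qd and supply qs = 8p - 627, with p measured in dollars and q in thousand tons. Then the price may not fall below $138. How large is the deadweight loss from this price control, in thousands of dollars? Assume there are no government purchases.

Rearranging demand gives qd = 373 - 2p. Equilibrium: 373 - 2p = 8p - 627, so 1000 = 10p and p* = 100, q* = 173.
Because the floor (138) lies above the market-clearing price, it is binding.
At p = 138: qd = 373 - 2·138 = 97 and qs = 8·138 - 627 = 477.
Quantity traded falls to 97. At q = 97 the demand price is (373 - 97)/2 = 138 and the supply price is (627 + 97)/8 = 90.5.
Deadweight loss = ½ · (138 - 90.5) · (173 - 97) = ½ · 47.5 · 76 = 1805.

1805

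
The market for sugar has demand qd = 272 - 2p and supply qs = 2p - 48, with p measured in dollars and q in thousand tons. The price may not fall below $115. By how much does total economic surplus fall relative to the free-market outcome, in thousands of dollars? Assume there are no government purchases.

In a free market, 272 - 2p = 2p - 48 gives the equilibrium p* = 80, q* = 112.
The floor of 115 is above the equilibrium price 80, so it binds.
At p = 115: qd = 272 - 2·115 = 42 and qs = 2·115 - 48 = 182.
Quantity traded falls to 42. At q = 42 the demand price is (272 - 42)/2 = 115 and the supply price is (48 + 42)/2 = 45.
Deadweight loss = ½ · (115 - 45) · (112 - 42) = ½ · 70 · 70 = 2450.

2450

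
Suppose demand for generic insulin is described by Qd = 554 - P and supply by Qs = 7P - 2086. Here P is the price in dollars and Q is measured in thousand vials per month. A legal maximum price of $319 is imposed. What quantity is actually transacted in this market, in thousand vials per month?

Without the control the market clears where 554 - P = 7P - 2086, i.e. P* = 330 and Q* = 224.
Since 319 < 330, the ceiling is binding.
At P = 319: Qd = 554 - 319 = 235 and Qs = 7·319 - 2086 = 147.
The quantity actually transacted is the short side, supply: 147.

147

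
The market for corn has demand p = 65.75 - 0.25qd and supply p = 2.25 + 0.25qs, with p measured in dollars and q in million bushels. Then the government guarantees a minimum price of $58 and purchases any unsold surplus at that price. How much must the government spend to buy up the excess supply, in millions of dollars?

11136

Rearranging demand gives qd = 263 - 4p; rearranging supply gives qs = 4p - 9. Equilibrium: 263 - 4p = 4p - 9, so 272 = 8p and p* = 34, q* = 127.
Because the floor (58) lies above the market-clearing price, it is binding.
At p = 58: qd = 263 - 4·58 = 31 and qs = 4·58 - 9 = 223.
Surplus = qs - qd = 192.
Government expenditure = surplus × support price = 192 × 58 = 11136.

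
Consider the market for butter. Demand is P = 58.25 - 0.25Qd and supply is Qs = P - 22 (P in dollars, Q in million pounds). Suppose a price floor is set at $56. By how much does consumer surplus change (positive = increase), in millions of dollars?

Rearranging demand gives Qd = 233 - 4P. Setting quantity demanded equal to quantity supplied, 233 - 4P = P - 22, gives P* = 51 and Q* = 29.
Because the floor (56) lies above the market-clearing price, it is binding.
At P = 56: Qd = 233 - 4·56 = 9 and Qs = 56 - 22 = 34.
Consumer surplus without the control is ½ · (58.25 - 51) · 29 = 105.125.
With the floor, consumers buy 9 units at 56, so CS = ½ · (58.25 - 56) · 9 = 10.125.
Change in consumer surplus = 10.125 - 105.125 = -95.

-95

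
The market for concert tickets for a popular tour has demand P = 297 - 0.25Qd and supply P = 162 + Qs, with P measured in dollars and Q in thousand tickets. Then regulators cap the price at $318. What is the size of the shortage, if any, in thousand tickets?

0

Rearranging demand gives Qd = 1188 - 4P; rearranging supply gives Qs = P - 162. Without the control the market clears where 1188 - 4P = P - 162, i.e. P* = 270 and Q* = 108.
The ceiling of 318 is above the equilibrium price 270, so it is not binding; the market clears at P* = 270, Q* = 108.
Since the control does not bind, there is no shortage.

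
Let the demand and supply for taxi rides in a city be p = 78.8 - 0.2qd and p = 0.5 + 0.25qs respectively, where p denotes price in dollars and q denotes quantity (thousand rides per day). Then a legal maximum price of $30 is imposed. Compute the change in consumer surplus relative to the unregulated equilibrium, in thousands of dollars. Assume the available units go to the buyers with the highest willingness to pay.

Rearranging demand gives qd = 394 - 5p; rearranging supply gives qs = 4p - 2. Setting quantity demanded equal to quantity supplied, 394 - 5p = 4p - 2, gives p* = 44 and q* = 174.
Because the ceiling (30) lies below the market-clearing price, it is binding.
At p = 30: qd = 394 - 5·30 = 244 and qs = 4·30 - 2 = 118.
Consumer surplus without the control is ½ · (78.8 - 44) · 174 = 3027.6.
With the ceiling, 118 units are sold at 30 (assume they go to the highest-value buyers). The demand price at q = 118 is 55.2, so CS = ½ · [(78.8 - 30) + (55.2 - 30)] · 118 = 4366.
Change in consumer surplus = 4366 - 3027.6 = 1338.4.

1338.4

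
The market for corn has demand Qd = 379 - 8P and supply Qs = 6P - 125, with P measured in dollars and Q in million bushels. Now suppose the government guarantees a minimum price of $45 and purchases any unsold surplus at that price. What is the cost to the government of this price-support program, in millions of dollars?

5670

Setting quantity demanded equal to quantity supplied, 379 - 8P = 6P - 125, gives P* = 36 and Q* = 91.
Since 45 > 36, the floor is binding.
At P = 45: Qd = 379 - 8·45 = 19 and Qs = 6·45 - 125 = 145.
Surplus = Qs - Qd = 126.
Government expenditure = surplus × support price = 126 × 45 = 5670.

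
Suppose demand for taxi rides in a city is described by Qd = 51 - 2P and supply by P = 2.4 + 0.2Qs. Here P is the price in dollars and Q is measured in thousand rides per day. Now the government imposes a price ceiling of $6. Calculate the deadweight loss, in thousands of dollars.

78.75

Rearranging supply gives Qs = 5P - 12. Without the control the market clears where 51 - 2P = 5P - 12, i.e. P* = 9 and Q* = 33.
Because the ceiling (6) lies below the market-clearing price, it is binding.
At P = 6: Qd = 51 - 2·6 = 39 and Qs = 5·6 - 12 = 18.
Quantity traded falls to 18. At Q = 18 the demand price is (51 - 18)/2 = 16.5 and the supply price is (12 + 18)/5 = 6.
Deadweight loss = ½ · (16.5 - 6) · (33 - 18) = ½ · 10.5 · 15 = 78.75.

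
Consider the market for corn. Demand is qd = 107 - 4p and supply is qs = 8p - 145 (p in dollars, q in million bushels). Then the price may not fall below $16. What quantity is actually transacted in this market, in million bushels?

23

Equilibrium: 107 - 4p = 8p - 145, so 252 = 12p and p* = 21, q* = 23.
The floor of 16 is below the equilibrium price 21, so it is not binding; the market clears at p* = 21, q* = 23.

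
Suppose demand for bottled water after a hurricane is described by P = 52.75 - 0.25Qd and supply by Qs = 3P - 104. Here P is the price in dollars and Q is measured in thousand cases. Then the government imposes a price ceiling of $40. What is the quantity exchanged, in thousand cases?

16

Rearranging demand gives Qd = 211 - 4P. Equilibrium: 211 - 4P = 3P - 104, so 315 = 7P and P* = 45, Q* = 31.
Since 40 < 45, the ceiling is binding.
At P = 40: Qd = 211 - 4·40 = 51 and Qs = 3·40 - 104 = 16.
The quantity actually transacted is the short side, supply: 16.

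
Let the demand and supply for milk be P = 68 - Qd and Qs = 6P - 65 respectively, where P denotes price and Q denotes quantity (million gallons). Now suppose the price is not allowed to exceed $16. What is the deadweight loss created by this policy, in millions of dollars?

Rearranging demand gives Qd = 68 - P. Equilibrium: 68 - P = 6P - 65, so 133 = 7P and P* = 19, Q* = 49.
Since 16 < 19, the ceiling is binding.
At P = 16: Qd = 68 - 16 = 52 and Qs = 6·16 - 65 = 31.
Quantity traded falls to 31. At Q = 31 the demand price is 68 - 31 = 37 and the supply price is (65 + 31)/6 = 16.
Deadweight loss = ½ · (37 - 16) · (49 - 31) = ½ · 21 · 18 = 189.

189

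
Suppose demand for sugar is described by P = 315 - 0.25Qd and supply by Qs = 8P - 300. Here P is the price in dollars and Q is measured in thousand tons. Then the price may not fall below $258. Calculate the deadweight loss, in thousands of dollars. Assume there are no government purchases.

Rearranging demand gives Qd = 1260 - 4P. Without the control the market clears where 1260 - 4P = 8P - 300, i.e. P* = 130 and Q* = 740.
Since 258 > 130, the floor is binding.
At P = 258: Qd = 1260 - 4·258 = 228 and Qs = 8·258 - 300 = 1764.
Quantity traded falls to 228. At Q = 228 the demand price is (1260 - 228)/4 = 258 and the supply price is (300 + 228)/8 = 66.
Deadweight loss = ½ · (258 - 66) · (740 - 228) = ½ · 192 · 512 = 49152.

49152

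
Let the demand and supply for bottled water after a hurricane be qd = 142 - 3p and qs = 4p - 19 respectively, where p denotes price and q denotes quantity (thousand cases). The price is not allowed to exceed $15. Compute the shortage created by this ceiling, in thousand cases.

Without the control the market clears where 142 - 3p = 4p - 19, i.e. p* = 23 and q* = 73.
Because the ceiling (15) lies below the market-clearing price, it is binding.
At p = 15: qd = 142 - 3·15 = 97 and qs = 4·15 - 19 = 41.
Shortage = qd - qs = 97 - 41 = 56.

56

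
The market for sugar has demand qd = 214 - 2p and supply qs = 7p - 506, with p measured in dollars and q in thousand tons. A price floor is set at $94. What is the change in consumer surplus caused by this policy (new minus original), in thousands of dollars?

In a free market, 214 - 2p = 7p - 506 gives the equilibrium p* = 80, q* = 54.
The floor of 94 is above the equilibrium price 80, so it binds.
At p = 94: qd = 214 - 2·94 = 26 and qs = 7·94 - 506 = 152.
Consumer surplus without the control is ½ · (107 - 80) · 54 = 729.
With the floor, consumers buy 26 units at 94, so CS = ½ · (107 - 94) · 26 = 169.
Change in consumer surplus = 169 - 729 = -560.

-560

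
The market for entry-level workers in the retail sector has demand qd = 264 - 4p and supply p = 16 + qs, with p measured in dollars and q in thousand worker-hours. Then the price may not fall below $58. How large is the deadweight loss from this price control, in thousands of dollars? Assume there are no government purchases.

40

Rearranging supply gives qs = p - 16. In a free market, 264 - 4p = p - 16 gives the equilibrium p* = 56, q* = 40.
Because the floor (58) lies above the market-clearing price, it is binding.
At p = 58: qd = 264 - 4·58 = 32 and qs = 58 - 16 = 42.
Quantity traded falls to 32. At q = 32 the demand price is (264 - 32)/4 = 58 and the supply price is 16 + 32 = 48.
Deadweight loss = ½ · (58 - 48) · (40 - 32) = ½ · 10 · 8 = 40.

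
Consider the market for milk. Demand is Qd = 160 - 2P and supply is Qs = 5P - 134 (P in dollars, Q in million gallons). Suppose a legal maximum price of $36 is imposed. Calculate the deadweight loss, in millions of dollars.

315

Setting quantity demanded equal to quantity supplied, 160 - 2P = 5P - 134, gives P* = 42 and Q* = 76.
The ceiling of 36 is below the equilibrium price 42, so it binds.
At P = 36: Qd = 160 - 2·36 = 88 and Qs = 5·36 - 134 = 46.
Quantity traded falls to 46. At Q = 46 the demand price is (160 - 46)/2 = 57 and the supply price is (134 + 46)/5 = 36.
Deadweight loss = ½ · (57 - 36) · (76 - 46) = ½ · 21 · 30 = 315.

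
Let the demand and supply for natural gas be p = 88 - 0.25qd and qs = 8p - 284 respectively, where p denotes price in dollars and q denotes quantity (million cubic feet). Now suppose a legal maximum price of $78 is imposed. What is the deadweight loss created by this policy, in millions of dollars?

0

Rearranging demand gives qd = 352 - 4p. Without the control the market clears where 352 - 4p = 8p - 284, i.e. p* = 53 and q* = 140.
The ceiling of 78 is above the equilibrium price 53, so it is not binding; the market clears at p* = 53, q* = 140.
Since the control does not bind, no trades are prevented and deadweight loss is zero.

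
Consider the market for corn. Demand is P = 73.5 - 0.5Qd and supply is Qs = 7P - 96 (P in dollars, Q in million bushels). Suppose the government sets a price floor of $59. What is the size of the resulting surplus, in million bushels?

Rearranging demand gives Qd = 147 - 2P. Equilibrium: 147 - 2P = 7P - 96, so 243 = 9P and P* = 27, Q* = 93.
Since 59 > 27, the floor is binding.
At P = 59: Qd = 147 - 2·59 = 29 and Qs = 7·59 - 96 = 317.
Surplus = Qs - Qd = 317 - 29 = 288.

288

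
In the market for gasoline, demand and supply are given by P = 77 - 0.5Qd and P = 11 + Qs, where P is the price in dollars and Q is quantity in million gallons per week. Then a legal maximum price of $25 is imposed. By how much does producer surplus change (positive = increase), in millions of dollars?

Rearranging demand gives Qd = 154 - 2P; rearranging supply gives Qs = P - 11. In a free market, 154 - 2P = P - 11 gives the equilibrium P* = 55, Q* = 44.
The ceiling of 25 is below the equilibrium price 55, so it binds.
At P = 25: Qd = 154 - 2·25 = 104 and Qs = 25 - 11 = 14.
Producer surplus without the control is ½ · (55 - 11) · 44 = 968.
With the ceiling, producers sell 14 units at 25, so PS = ½ · (25 - 11) · 14 = 98.
Change in producer surplus = 98 - 968 = -870.

-870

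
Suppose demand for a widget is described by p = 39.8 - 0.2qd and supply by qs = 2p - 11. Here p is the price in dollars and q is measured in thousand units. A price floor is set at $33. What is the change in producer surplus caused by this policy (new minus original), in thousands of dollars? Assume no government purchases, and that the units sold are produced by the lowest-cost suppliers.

45.75

Rearranging demand gives qd = 199 - 5p. Equilibrium: 199 - 5p = 2p - 11, so 210 = 7p and p* = 30, q* = 49.
The floor of 33 is above the equilibrium price 30, so it binds.
At p = 33: qd = 199 - 5·33 = 34 and qs = 2·33 - 11 = 55.
Producer surplus without the control is ½ · (30 - 5.5) · 49 = 600.25.
With the floor, 34 units are sold at 33. The supply price at q = 34 is 22.5, so PS = ½ · [(33 - 5.5) + (33 - 22.5)] · 34 = 646.
Change in producer surplus = 646 - 600.25 = 45.75.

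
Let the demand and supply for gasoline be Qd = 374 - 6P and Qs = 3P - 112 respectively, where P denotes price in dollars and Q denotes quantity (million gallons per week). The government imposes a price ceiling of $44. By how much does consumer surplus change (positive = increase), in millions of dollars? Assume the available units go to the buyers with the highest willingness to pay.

125

Equilibrium: 374 - 6P = 3P - 112, so 486 = 9P and P* = 54, Q* = 50.
Because the ceiling (44) lies below the market-clearing price, it is binding.
At P = 44: Qd = 374 - 6·44 = 110 and Qs = 3·44 - 112 = 20.
Consumer surplus without the control is ½ · (187/3 - 54) · 50 = 625/3.
With the ceiling, 20 units are sold at 44 (assume they go to the highest-value buyers). The demand price at Q = 20 is 59, so CS = ½ · [(187/3 - 44) + (59 - 44)] · 20 = 1000/3.
Change in consumer surplus = 1000/3 - 625/3 = 125.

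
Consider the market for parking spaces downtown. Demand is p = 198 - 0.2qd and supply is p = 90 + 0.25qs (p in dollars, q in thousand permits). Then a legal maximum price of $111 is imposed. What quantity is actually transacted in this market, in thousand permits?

84

Rearranging demand gives qd = 990 - 5p; rearranging supply gives qs = 4p - 360. In a free market, 990 - 5p = 4p - 360 gives the equilibrium p* = 150, q* = 240.
The ceiling of 111 is below the equilibrium price 150, so it binds.
At p = 111: qd = 990 - 5·111 = 435 and qs = 4·111 - 360 = 84.
The quantity actually transacted is the short side, supply: 84.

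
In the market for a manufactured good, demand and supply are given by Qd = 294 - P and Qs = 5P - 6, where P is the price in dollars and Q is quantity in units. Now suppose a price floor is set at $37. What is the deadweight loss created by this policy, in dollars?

Equilibrium: 294 - P = 5P - 6, so 300 = 6P and P* = 50, Q* = 244.
The floor of 37 is below the equilibrium price 50, so it is not binding; the market clears at P* = 50, Q* = 244.
Since the control does not bind, no trades are prevented and deadweight loss is zero.

0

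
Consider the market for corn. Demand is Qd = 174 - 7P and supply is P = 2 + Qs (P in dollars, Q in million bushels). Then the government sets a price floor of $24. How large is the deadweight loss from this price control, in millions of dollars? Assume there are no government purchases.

112

Rearranging supply gives Qs = P - 2. Equilibrium: 174 - 7P = P - 2, so 176 = 8P and P* = 22, Q* = 20.
The floor of 24 is above the equilibrium price 22, so it binds.
At P = 24: Qd = 174 - 7·24 = 6 and Qs = 24 - 2 = 22.
Quantity traded falls to 6. At Q = 6 the demand price is (174 - 6)/7 = 24 and the supply price is 2 + 6 = 8.
Deadweight loss = ½ · (24 - 8) · (20 - 6) = ½ · 16 · 14 = 112.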